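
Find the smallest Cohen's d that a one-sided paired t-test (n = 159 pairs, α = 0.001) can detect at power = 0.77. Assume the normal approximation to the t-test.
d ≈ 0.30

Minimum detectable effect (paired t-test, normal approximation):
d = (z_α + z_β) / √n
d = (3.090 + 0.739) / √159
d = 3.829 / 12.610
d ≈ 0.30

By Cohen's convention (0.2 small / 0.5 medium / 0.8 large): small effect.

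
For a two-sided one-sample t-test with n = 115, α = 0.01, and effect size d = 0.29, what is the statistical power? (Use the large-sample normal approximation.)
Power ≈ 0.70

Power calculation (one-sample t-test, normal approximation):
z_β = d · √n - z_{α/2}
z_β = 0.29 · √115 - 2.576
z_β = 0.29 · 10.724 - 2.576
z_β = 0.534

Power = Φ(z_β) = Φ(0.534) ≈ 0.703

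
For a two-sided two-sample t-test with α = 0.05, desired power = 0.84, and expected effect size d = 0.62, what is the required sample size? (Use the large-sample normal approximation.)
n = 46 per group

Sample size formula (two-sample t-test, normal approximation):
n = 2 · ((z_{α/2} + z_β) / d)²

z_{α/2} = 1.960 (for α = 0.05, two-sided)
z_β = 0.994 (for power = 0.84)
d = 0.62

n = 2 · ((1.960 + 0.994) / 0.62)²
n = 2 · (4.765)²
n ≈ 45.41
Round up to the next whole number: n = 46 per group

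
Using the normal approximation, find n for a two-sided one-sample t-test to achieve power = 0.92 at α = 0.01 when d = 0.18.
n = 490

Sample size formula (one-sample t-test, normal approximation):
n = ((z_{α/2} + z_β) / d)²

z_{α/2} = 2.576 (for α = 0.01, two-sided)
z_β = 1.405 (for power = 0.92)
d = 0.18

n = ((2.576 + 1.405) / 0.18)²
n = (22.117)²
n ≈ 489.16
Round up to the next whole number: n = 490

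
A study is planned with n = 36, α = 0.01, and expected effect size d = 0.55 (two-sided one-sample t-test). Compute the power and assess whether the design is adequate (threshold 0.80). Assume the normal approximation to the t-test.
Power ≈ 0.77; the study is underpowered (power < 0.80)

Power calculation (one-sample t-test, normal approximation):
z_β = d · √n - z_{α/2}
z_β = 0.55 · √36 - 2.576
z_β = 0.55 · 6.000 - 2.576
z_β = 0.724

Power = Φ(z_β) = Φ(0.724) ≈ 0.766

Effect size d = 0.55 is medium by Cohen's convention (0.2/0.5/0.8).

Threshold: power ≥ 0.80 is conventionally adequate.
Power ≈ 0.77 → the study is underpowered (power < 0.80).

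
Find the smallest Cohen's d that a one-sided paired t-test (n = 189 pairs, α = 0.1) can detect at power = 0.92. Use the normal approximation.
d ≈ 0.20

Minimum detectable effect (paired t-test, normal approximation):
d = (z_α + z_β) / √n
d = (1.282 + 1.405) / √189
d = 2.687 / 13.748
d ≈ 0.20

By Cohen's convention (0.2 small / 0.5 medium / 0.8 large): small effect.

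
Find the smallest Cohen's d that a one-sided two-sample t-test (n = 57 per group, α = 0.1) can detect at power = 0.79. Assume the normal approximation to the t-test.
d ≈ 0.39

Minimum detectable effect (two-sample t-test, normal approximation):
d = (z_α + z_β) / √(n/2)
d = (1.282 + 0.806) / √(57/2)
d = 2.088 / 5.339
d ≈ 0.39

By Cohen's convention (0.2 small / 0.5 medium / 0.8 large): small effect.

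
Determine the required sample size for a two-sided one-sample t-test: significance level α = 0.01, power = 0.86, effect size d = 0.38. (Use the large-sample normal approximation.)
n = 93

Sample size formula (one-sample t-test, normal approximation):
n = ((z_{α/2} + z_β) / d)²

z_{α/2} = 2.576 (for α = 0.01, two-sided)
z_β = 1.080 (for power = 0.86)
d = 0.38

n = ((2.576 + 1.080) / 0.38)²
n = (9.621)²
n ≈ 92.56
Round up to the next whole number: n = 93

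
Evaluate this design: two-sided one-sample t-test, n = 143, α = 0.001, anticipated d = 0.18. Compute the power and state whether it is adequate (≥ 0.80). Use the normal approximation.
Power ≈ 0.13; the study is underpowered (power < 0.80)

Power calculation (one-sample t-test, normal approximation):
z_β = d · √n - z_{α/2}
z_β = 0.18 · √143 - 3.291
z_β = 0.18 · 11.958 - 3.291
z_β = -1.138

Power = Φ(z_β) = Φ(-1.138) ≈ 0.128

Effect size d = 0.18 is very small by Cohen's convention (0.2/0.5/0.8).

Threshold: power ≥ 0.80 is conventionally adequate.
Power ≈ 0.13 → the study is underpowered (power < 0.80).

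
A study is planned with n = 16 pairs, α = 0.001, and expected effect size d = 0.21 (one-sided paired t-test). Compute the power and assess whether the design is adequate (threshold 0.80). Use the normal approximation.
Power ≈ 0.01; the study is underpowered (power < 0.80)

Power calculation (paired t-test, normal approximation):
z_β = d · √n - z_α
z_β = 0.21 · √16 - 3.090
z_β = 0.21 · 4.000 - 3.090
z_β = -2.250

Power = Φ(z_β) = Φ(-2.250) ≈ 0.012

Effect size d = 0.21 is small by Cohen's convention (0.2/0.5/0.8).

Threshold: power ≥ 0.80 is conventionally adequate.
Power ≈ 0.01 → the study is underpowered (power < 0.80).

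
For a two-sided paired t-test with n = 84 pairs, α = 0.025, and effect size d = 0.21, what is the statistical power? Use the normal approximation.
Power ≈ 0.38

Power calculation (paired t-test, normal approximation):
z_β = d · √n - z_{α/2}
z_β = 0.21 · √84 - 2.241
z_β = 0.21 · 9.165 - 2.241
z_β = -0.317

Power = Φ(z_β) = Φ(-0.317) ≈ 0.376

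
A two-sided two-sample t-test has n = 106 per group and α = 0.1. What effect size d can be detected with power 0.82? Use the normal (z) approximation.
d ≈ 0.35

Minimum detectable effect (two-sample t-test, normal approximation):
d = (z_{α/2} + z_β) / √(n/2)
d = (1.645 + 0.915) / √(106/2)
d = 2.560 / 7.280
d ≈ 0.35

By Cohen's convention (0.2 small / 0.5 medium / 0.8 large): small effect.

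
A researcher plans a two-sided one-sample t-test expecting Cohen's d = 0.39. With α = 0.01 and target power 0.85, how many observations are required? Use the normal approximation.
n = 86

Sample size formula (one-sample t-test, normal approximation):
n = ((z_{α/2} + z_β) / d)²

z_{α/2} = 2.576 (for α = 0.01, two-sided)
z_β = 1.036 (for power = 0.85)
d = 0.39

n = ((2.576 + 1.036) / 0.39)²
n = (9.262)²
n ≈ 85.78
Round up to the next whole number: n = 86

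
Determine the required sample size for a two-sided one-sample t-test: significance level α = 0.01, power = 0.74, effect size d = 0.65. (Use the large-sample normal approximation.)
n = 25

Sample size formula (one-sample t-test, normal approximation):
n = ((z_{α/2} + z_β) / d)²

z_{α/2} = 2.576 (for α = 0.01, two-sided)
z_β = 0.643 (for power = 0.74)
d = 0.65

n = ((2.576 + 0.643) / 0.65)²
n = (4.952)²
n ≈ 24.52
Round up to the next whole number: n = 25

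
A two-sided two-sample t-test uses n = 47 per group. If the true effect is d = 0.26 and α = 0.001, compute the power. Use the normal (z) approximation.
Power ≈ 0.02

Power calculation (two-sample t-test, normal approximation):
z_β = d · √(n/2) - z_{α/2}
z_β = 0.26 · √(47/2) - 3.291
z_β = 0.26 · 4.848 - 3.291
z_β = -2.030

Power = Φ(z_β) = Φ(-2.030) ≈ 0.021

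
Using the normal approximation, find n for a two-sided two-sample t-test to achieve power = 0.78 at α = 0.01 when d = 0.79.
n = 36 per group

Sample size formula (two-sample t-test, normal approximation):
n = 2 · ((z_{α/2} + z_β) / d)²

z_{α/2} = 2.576 (for α = 0.01, two-sided)
z_β = 0.772 (for power = 0.78)
d = 0.79

n = 2 · ((2.576 + 0.772) / 0.79)²
n = 2 · (4.238)²
n ≈ 35.92
Round up to the next whole number: n = 36 per group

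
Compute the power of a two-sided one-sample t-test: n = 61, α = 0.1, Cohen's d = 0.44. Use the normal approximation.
Power ≈ 0.96

Power calculation (one-sample t-test, normal approximation):
z_β = d · √n - z_{α/2}
z_β = 0.44 · √61 - 1.645
z_β = 0.44 · 7.810 - 1.645
z_β = 1.792

Power = Φ(z_β) = Φ(1.792) ≈ 0.963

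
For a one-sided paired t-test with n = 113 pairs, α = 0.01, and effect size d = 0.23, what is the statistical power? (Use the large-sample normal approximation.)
Power ≈ 0.55

Power calculation (paired t-test, normal approximation):
z_β = d · √n - z_α
z_β = 0.23 · √113 - 2.326
z_β = 0.23 · 10.630 - 2.326
z_β = 0.119

Power = Φ(z_β) = Φ(0.119) ≈ 0.547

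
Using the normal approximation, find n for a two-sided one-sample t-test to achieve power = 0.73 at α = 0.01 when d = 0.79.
n = 17

Sample size formula (one-sample t-test, normal approximation):
n = ((z_{α/2} + z_β) / d)²

z_{α/2} = 2.576 (for α = 0.01, two-sided)
z_β = 0.613 (for power = 0.73)
d = 0.79

n = ((2.576 + 0.613) / 0.79)²
n = (4.037)²
n ≈ 16.30
Round up to the next whole number: n = 17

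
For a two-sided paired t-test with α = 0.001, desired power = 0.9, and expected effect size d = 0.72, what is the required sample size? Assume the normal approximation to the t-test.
n = 41 pairs

Sample size formula (paired t-test, normal approximation):
n = ((z_{α/2} + z_β) / d)²

z_{α/2} = 3.291 (for α = 0.001, two-sided)
z_β = 1.282 (for power = 0.9)
d = 0.72

n = ((3.291 + 1.282) / 0.72)²
n = (6.351)²
n ≈ 40.34
Round up to the next whole number: n = 41 pairs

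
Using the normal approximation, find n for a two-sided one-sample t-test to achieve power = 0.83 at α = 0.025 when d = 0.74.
n = 19

Sample size formula (one-sample t-test, normal approximation):
n = ((z_{α/2} + z_β) / d)²

z_{α/2} = 2.241 (for α = 0.025, two-sided)
z_β = 0.954 (for power = 0.83)
d = 0.74

n = ((2.241 + 0.954) / 0.74)²
n = (4.318)²
n ≈ 18.65
Round up to the next whole number: n = 19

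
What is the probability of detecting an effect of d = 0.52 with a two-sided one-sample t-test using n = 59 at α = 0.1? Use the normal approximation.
Power ≈ 0.99

Power calculation (one-sample t-test, normal approximation):
z_β = d · √n - z_{α/2}
z_β = 0.52 · √59 - 1.645
z_β = 0.52 · 7.681 - 1.645
z_β = 2.349

Power = Φ(z_β) = Φ(2.349) ≈ 0.991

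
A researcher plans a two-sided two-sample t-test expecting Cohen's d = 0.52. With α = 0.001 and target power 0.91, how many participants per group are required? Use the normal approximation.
n = 159 per group

Sample size formula (two-sample t-test, normal approximation):
n = 2 · ((z_{α/2} + z_β) / d)²

z_{α/2} = 3.291 (for α = 0.001, two-sided)
z_β = 1.341 (for power = 0.91)
d = 0.52

n = 2 · ((3.291 + 1.341) / 0.52)²
n = 2 · (8.908)²
n ≈ 158.70
Round up to the next whole number: n = 159 per group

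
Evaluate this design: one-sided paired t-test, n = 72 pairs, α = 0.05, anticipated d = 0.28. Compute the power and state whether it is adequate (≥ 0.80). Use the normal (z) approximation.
Power ≈ 0.77; the study is underpowered (power < 0.80)

Power calculation (paired t-test, normal approximation):
z_β = d · √n - z_α
z_β = 0.28 · √72 - 1.645
z_β = 0.28 · 8.485 - 1.645
z_β = 0.731

Power = Φ(z_β) = Φ(0.731) ≈ 0.768

Effect size d = 0.28 is small by Cohen's convention (0.2/0.5/0.8).

Threshold: power ≥ 0.80 is conventionally adequate.
Power ≈ 0.77 → the study is underpowered (power < 0.80).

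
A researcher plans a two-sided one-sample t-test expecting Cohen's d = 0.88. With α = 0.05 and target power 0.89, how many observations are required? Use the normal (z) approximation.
n = 14

Sample size formula (one-sample t-test, normal approximation):
n = ((z_{α/2} + z_β) / d)²

z_{α/2} = 1.960 (for α = 0.05, two-sided)
z_β = 1.227 (for power = 0.89)
d = 0.88

n = ((1.960 + 1.227) / 0.88)²
n = (3.622)²
n ≈ 13.12
Round up to the next whole number: n = 14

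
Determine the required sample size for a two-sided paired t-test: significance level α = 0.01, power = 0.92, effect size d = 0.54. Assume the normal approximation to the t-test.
n = 55 pairs

Sample size formula (paired t-test, normal approximation):
n = ((z_{α/2} + z_β) / d)²

z_{α/2} = 2.576 (for α = 0.01, two-sided)
z_β = 1.405 (for power = 0.92)
d = 0.54

n = ((2.576 + 1.405) / 0.54)²
n = (7.372)²
n ≈ 54.35
Round up to the next whole number: n = 55 pairs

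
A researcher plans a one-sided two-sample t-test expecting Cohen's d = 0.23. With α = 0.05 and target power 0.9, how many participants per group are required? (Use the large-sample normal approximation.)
n = 324 per group

Sample size formula (two-sample t-test, normal approximation):
n = 2 · ((z_α + z_β) / d)²

z_α = 1.645 (for α = 0.05, one-sided)
z_β = 1.282 (for power = 0.9)
d = 0.23

n = 2 · ((1.645 + 1.282) / 0.23)²
n = 2 · (12.726)²
n ≈ 323.90
Round up to the next whole number: n = 324 per group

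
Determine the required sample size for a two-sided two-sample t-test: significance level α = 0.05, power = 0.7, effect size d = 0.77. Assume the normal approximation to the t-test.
n = 21 per group

Sample size formula (two-sample t-test, normal approximation):
n = 2 · ((z_{α/2} + z_β) / d)²

z_{α/2} = 1.960 (for α = 0.05, two-sided)
z_β = 0.524 (for power = 0.7)
d = 0.77

n = 2 · ((1.960 + 0.524) / 0.77)²
n = 2 · (3.226)²
n ≈ 20.81
Round up to the next whole number: n = 21 per group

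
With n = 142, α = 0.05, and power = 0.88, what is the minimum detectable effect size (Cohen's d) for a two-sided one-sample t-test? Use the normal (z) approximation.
d ≈ 0.26

Minimum detectable effect (one-sample t-test, normal approximation):
d = (z_{α/2} + z_β) / √n
d = (1.960 + 1.175) / √142
d = 3.135 / 11.916
d ≈ 0.26

By Cohen's convention (0.2 small / 0.5 medium / 0.8 large): small effect.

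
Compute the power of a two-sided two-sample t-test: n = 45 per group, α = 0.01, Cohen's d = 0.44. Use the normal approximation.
Power ≈ 0.31

Power calculation (two-sample t-test, normal approximation):
z_β = d · √(n/2) - z_{α/2}
z_β = 0.44 · √(45/2) - 2.576
z_β = 0.44 · 4.743 - 2.576
z_β = -0.489

Power = Φ(z_β) = Φ(-0.489) ≈ 0.313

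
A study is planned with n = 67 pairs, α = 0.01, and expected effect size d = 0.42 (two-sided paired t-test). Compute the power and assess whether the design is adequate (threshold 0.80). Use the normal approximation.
Power ≈ 0.81; the study is adequately powered (power ≥ 0.80)

Power calculation (paired t-test, normal approximation):
z_β = d · √n - z_{α/2}
z_β = 0.42 · √67 - 2.576
z_β = 0.42 · 8.185 - 2.576
z_β = 0.862

Power = Φ(z_β) = Φ(0.862) ≈ 0.806

Effect size d = 0.42 is small by Cohen's convention (0.2/0.5/0.8).

Threshold: power ≥ 0.80 is conventionally adequate.
Power ≈ 0.81 → the study is adequately powered (power ≥ 0.80).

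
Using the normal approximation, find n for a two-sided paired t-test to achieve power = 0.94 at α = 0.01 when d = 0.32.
n = 167 pairs

Sample size formula (paired t-test, normal approximation):
n = ((z_{α/2} + z_β) / d)²

z_{α/2} = 2.576 (for α = 0.01, two-sided)
z_β = 1.555 (for power = 0.94)
d = 0.32

n = ((2.576 + 1.555) / 0.32)²
n = (12.909)²
n ≈ 166.64
Round up to the next whole number: n = 167 pairs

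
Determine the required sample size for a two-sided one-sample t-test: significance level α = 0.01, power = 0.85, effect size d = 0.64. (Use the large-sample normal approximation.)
n = 32

Sample size formula (one-sample t-test, normal approximation):
n = ((z_{α/2} + z_β) / d)²

z_{α/2} = 2.576 (for α = 0.01, two-sided)
z_β = 1.036 (for power = 0.85)
d = 0.64

n = ((2.576 + 1.036) / 0.64)²
n = (5.644)²
n ≈ 31.85
Round up to the next whole number: n = 32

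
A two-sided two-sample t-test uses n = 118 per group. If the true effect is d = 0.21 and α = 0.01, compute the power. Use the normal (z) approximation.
Power ≈ 0.17

Power calculation (two-sample t-test, normal approximation):
z_β = d · √(n/2) - z_{α/2}
z_β = 0.21 · √(118/2) - 2.576
z_β = 0.21 · 7.681 - 2.576
z_β = -0.963

Power = Φ(z_β) = Φ(-0.963) ≈ 0.168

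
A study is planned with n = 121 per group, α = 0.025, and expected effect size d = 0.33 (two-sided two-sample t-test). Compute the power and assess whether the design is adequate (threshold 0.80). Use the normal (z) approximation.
Power ≈ 0.63; the study is underpowered (power < 0.80)

Power calculation (two-sample t-test, normal approximation):
z_β = d · √(n/2) - z_{α/2}
z_β = 0.33 · √(121/2) - 2.241
z_β = 0.33 · 7.778 - 2.241
z_β = 0.325

Power = Φ(z_β) = Φ(0.325) ≈ 0.628

Effect size d = 0.33 is small by Cohen's convention (0.2/0.5/0.8).

Threshold: power ≥ 0.80 is conventionally adequate.
Power ≈ 0.63 → the study is underpowered (power < 0.80).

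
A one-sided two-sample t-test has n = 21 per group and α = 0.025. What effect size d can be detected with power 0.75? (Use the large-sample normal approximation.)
d ≈ 0.81

Minimum detectable effect (two-sample t-test, normal approximation):
d = (z_α + z_β) / √(n/2)
d = (1.960 + 0.674) / √(21/2)
d = 2.634 / 3.240
d ≈ 0.81

By Cohen's convention (0.2 small / 0.5 medium / 0.8 large): large effect.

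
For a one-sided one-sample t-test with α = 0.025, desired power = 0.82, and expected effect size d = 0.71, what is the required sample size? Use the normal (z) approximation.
n = 17

Sample size formula (one-sample t-test, normal approximation):
n = ((z_α + z_β) / d)²

z_α = 1.960 (for α = 0.025, one-sided)
z_β = 0.915 (for power = 0.82)
d = 0.71

n = ((1.960 + 0.915) / 0.71)²
n = (4.049)²
n ≈ 16.39
Round up to the next whole number: n = 17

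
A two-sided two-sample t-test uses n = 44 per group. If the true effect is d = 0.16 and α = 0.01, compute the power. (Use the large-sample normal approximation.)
Power ≈ 0.03

Power calculation (two-sample t-test, normal approximation):
z_β = d · √(n/2) - z_{α/2}
z_β = 0.16 · √(44/2) - 2.576
z_β = 0.16 · 4.690 - 2.576
z_β = -1.825

Power = Φ(z_β) = Φ(-1.825) ≈ 0.034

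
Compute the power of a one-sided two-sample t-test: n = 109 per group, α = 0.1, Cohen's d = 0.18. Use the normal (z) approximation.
Power ≈ 0.52

Power calculation (two-sample t-test, normal approximation):
z_β = d · √(n/2) - z_α
z_β = 0.18 · √(109/2) - 1.282
z_β = 0.18 · 7.382 - 1.282
z_β = 0.047

Power = Φ(z_β) = Φ(0.047) ≈ 0.519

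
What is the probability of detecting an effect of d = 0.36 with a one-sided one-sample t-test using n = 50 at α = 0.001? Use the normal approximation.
Power ≈ 0.29

Power calculation (one-sample t-test, normal approximation):
z_β = d · √n - z_α
z_β = 0.36 · √50 - 3.090
z_β = 0.36 · 7.071 - 3.090
z_β = -0.545

Power = Φ(z_β) = Φ(-0.545) ≈ 0.293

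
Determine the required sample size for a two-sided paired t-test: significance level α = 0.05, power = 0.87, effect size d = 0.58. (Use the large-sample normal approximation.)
n = 29 pairs

Sample size formula (paired t-test, normal approximation):
n = ((z_{α/2} + z_β) / d)²

z_{α/2} = 1.960 (for α = 0.05, two-sided)
z_β = 1.126 (for power = 0.87)
d = 0.58

n = ((1.960 + 1.126) / 0.58)²
n = (5.321)²
n ≈ 28.31
Round up to the next whole number: n = 29 pairs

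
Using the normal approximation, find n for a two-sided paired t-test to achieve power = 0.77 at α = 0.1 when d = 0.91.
n = 7 pairs

Sample size formula (paired t-test, normal approximation):
n = ((z_{α/2} + z_β) / d)²

z_{α/2} = 1.645 (for α = 0.1, two-sided)
z_β = 0.739 (for power = 0.77)
d = 0.91

n = ((1.645 + 0.739) / 0.91)²
n = (2.620)²
n ≈ 6.86
Round up to the next whole number: n = 7 pairs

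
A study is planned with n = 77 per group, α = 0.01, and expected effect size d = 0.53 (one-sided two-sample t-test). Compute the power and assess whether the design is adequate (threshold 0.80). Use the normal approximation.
Power ≈ 0.83; the study is adequately powered (power ≥ 0.80)

Power calculation (two-sample t-test, normal approximation):
z_β = d · √(n/2) - z_α
z_β = 0.53 · √(77/2) - 2.326
z_β = 0.53 · 6.205 - 2.326
z_β = 0.962

Power = Φ(z_β) = Φ(0.962) ≈ 0.832

Effect size d = 0.53 is medium by Cohen's convention (0.2/0.5/0.8).

Threshold: power ≥ 0.80 is conventionally adequate.
Power ≈ 0.83 → the study is adequately powered (power ≥ 0.80).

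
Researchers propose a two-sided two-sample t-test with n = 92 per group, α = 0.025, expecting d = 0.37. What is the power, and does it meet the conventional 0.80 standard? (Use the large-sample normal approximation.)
Power ≈ 0.61; the study is underpowered (power < 0.80)

Power calculation (two-sample t-test, normal approximation):
z_β = d · √(n/2) - z_{α/2}
z_β = 0.37 · √(92/2) - 2.241
z_β = 0.37 · 6.782 - 2.241
z_β = 0.268

Power = Φ(z_β) = Φ(0.268) ≈ 0.606

Effect size d = 0.37 is small by Cohen's convention (0.2/0.5/0.8).

Threshold: power ≥ 0.80 is conventionally adequate.
Power ≈ 0.61 → the study is underpowered (power < 0.80).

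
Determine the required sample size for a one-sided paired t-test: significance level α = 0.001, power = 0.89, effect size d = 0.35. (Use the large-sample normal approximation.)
n = 153 pairs

Sample size formula (paired t-test, normal approximation):
n = ((z_α + z_β) / d)²

z_α = 3.090 (for α = 0.001, one-sided)
z_β = 1.227 (for power = 0.89)
d = 0.35

n = ((3.090 + 1.227) / 0.35)²
n = (12.334)²
n ≈ 152.13
Round up to the next whole number: n = 153 pairs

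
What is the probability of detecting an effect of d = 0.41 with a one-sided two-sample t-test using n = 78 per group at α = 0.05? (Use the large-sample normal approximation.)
Power ≈ 0.82

Power calculation (two-sample t-test, normal approximation):
z_β = d · √(n/2) - z_α
z_β = 0.41 · √(78/2) - 1.645
z_β = 0.41 · 6.245 - 1.645
z_β = 0.916

Power = Φ(z_β) = Φ(0.916) ≈ 0.820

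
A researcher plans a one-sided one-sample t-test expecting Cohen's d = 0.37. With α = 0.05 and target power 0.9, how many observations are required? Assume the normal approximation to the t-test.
n = 63

Sample size formula (one-sample t-test, normal approximation):
n = ((z_α + z_β) / d)²

z_α = 1.645 (for α = 0.05, one-sided)
z_β = 1.282 (for power = 0.9)
d = 0.37

n = ((1.645 + 1.282) / 0.37)²
n = (7.911)²
n ≈ 62.58
Round up to the next whole number: n = 63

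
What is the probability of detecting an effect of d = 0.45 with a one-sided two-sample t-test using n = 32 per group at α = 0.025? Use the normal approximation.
Power ≈ 0.44

Power calculation (two-sample t-test, normal approximation):
z_β = d · √(n/2) - z_α
z_β = 0.45 · √(32/2) - 1.960
z_β = 0.45 · 4.000 - 1.960
z_β = -0.160

Power = Φ(z_β) = Φ(-0.160) ≈ 0.436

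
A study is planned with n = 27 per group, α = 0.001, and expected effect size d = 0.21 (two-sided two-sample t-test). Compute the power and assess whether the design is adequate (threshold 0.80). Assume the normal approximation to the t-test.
Power ≈ 0.01; the study is underpowered (power < 0.80)

Power calculation (two-sample t-test, normal approximation):
z_β = d · √(n/2) - z_{α/2}
z_β = 0.21 · √(27/2) - 3.291
z_β = 0.21 · 3.674 - 3.291
z_β = -2.519

Power = Φ(z_β) = Φ(-2.519) ≈ 0.006

Effect size d = 0.21 is small by Cohen's convention (0.2/0.5/0.8).

Threshold: power ≥ 0.80 is conventionally adequate.
Power ≈ 0.01 → the study is underpowered (power < 0.80).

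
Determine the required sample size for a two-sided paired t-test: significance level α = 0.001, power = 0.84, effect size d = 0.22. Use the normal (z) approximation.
n = 380 pairs

Sample size formula (paired t-test, normal approximation):
n = ((z_{α/2} + z_β) / d)²

z_{α/2} = 3.291 (for α = 0.001, two-sided)
z_β = 0.994 (for power = 0.84)
d = 0.22

n = ((3.291 + 0.994) / 0.22)²
n = (19.477)²
n ≈ 379.35
Round up to the next whole number: n = 380 pairs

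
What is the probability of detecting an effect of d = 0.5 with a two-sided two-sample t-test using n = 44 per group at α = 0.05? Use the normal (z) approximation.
Power ≈ 0.65

Power calculation (two-sample t-test, normal approximation):
z_β = d · √(n/2) - z_{α/2}
z_β = 0.5 · √(44/2) - 1.960
z_β = 0.5 · 4.690 - 1.960
z_β = 0.385

Power = Φ(z_β) = Φ(0.385) ≈ 0.650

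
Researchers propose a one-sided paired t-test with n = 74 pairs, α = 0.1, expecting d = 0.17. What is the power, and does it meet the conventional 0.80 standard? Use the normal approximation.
Power ≈ 0.57; the study is underpowered (power < 0.80)

Power calculation (paired t-test, normal approximation):
z_β = d · √n - z_α
z_β = 0.17 · √74 - 1.282
z_β = 0.17 · 8.602 - 1.282
z_β = 0.181

Power = Φ(z_β) = Φ(0.181) ≈ 0.572

Effect size d = 0.17 is very small by Cohen's convention (0.2/0.5/0.8).

Threshold: power ≥ 0.80 is conventionally adequate.
Power ≈ 0.57 → the study is underpowered (power < 0.80).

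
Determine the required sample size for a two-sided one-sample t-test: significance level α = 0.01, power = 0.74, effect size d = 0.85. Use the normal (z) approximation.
n = 15

Sample size formula (one-sample t-test, normal approximation):
n = ((z_{α/2} + z_β) / d)²

z_{α/2} = 2.576 (for α = 0.01, two-sided)
z_β = 0.643 (for power = 0.74)
d = 0.85

n = ((2.576 + 0.643) / 0.85)²
n = (3.787)²
n ≈ 14.34
Round up to the next whole number: n = 15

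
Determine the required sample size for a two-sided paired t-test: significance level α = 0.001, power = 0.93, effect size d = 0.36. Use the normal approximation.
n = 176 pairs

Sample size formula (paired t-test, normal approximation):
n = ((z_{α/2} + z_β) / d)²

z_{α/2} = 3.291 (for α = 0.001, two-sided)
z_β = 1.476 (for power = 0.93)
d = 0.36

n = ((3.291 + 1.476) / 0.36)²
n = (13.242)²
n ≈ 175.35
Round up to the next whole number: n = 176 pairs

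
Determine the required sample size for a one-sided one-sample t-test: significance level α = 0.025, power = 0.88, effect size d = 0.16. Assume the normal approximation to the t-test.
n = 384

Sample size formula (one-sample t-test, normal approximation):
n = ((z_α + z_β) / d)²

z_α = 1.960 (for α = 0.025, one-sided)
z_β = 1.175 (for power = 0.88)
d = 0.16

n = ((1.960 + 1.175) / 0.16)²
n = (19.594)²
n ≈ 383.92
Round up to the next whole number: n = 384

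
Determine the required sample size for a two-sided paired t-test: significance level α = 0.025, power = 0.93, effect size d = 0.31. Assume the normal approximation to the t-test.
n = 144 pairs

Sample size formula (paired t-test, normal approximation):
n = ((z_{α/2} + z_β) / d)²

z_{α/2} = 2.241 (for α = 0.025, two-sided)
z_β = 1.476 (for power = 0.93)
d = 0.31

n = ((2.241 + 1.476) / 0.31)²
n = (11.990)²
n ≈ 143.76
Round up to the next whole number: n = 144 pairs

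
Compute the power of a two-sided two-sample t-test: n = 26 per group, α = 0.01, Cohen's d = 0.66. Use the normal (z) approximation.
Power ≈ 0.42

Power calculation (two-sample t-test, normal approximation):
z_β = d · √(n/2) - z_{α/2}
z_β = 0.66 · √(26/2) - 2.576
z_β = 0.66 · 3.606 - 2.576
z_β = -0.196

Power = Φ(z_β) = Φ(-0.196) ≈ 0.422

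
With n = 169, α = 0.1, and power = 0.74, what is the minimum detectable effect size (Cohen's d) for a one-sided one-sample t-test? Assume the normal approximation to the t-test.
d ≈ 0.15

Minimum detectable effect (one-sample t-test, normal approximation):
d = (z_α + z_β) / √n
d = (1.282 + 0.643) / √169
d = 1.925 / 13.000
d ≈ 0.15

By Cohen's convention (0.2 small / 0.5 medium / 0.8 large): very small effect.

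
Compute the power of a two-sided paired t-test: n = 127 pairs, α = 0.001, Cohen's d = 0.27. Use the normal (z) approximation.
Power ≈ 0.40

Power calculation (paired t-test, normal approximation):
z_β = d · √n - z_{α/2}
z_β = 0.27 · √127 - 3.291
z_β = 0.27 · 11.269 - 3.291
z_β = -0.248

Power = Φ(z_β) = Φ(-0.248) ≈ 0.402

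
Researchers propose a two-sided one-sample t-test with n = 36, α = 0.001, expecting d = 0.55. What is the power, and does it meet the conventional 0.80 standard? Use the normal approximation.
Power ≈ 0.50; the study is underpowered (power < 0.80)

Power calculation (one-sample t-test, normal approximation):
z_β = d · √n - z_{α/2}
z_β = 0.55 · √36 - 3.291
z_β = 0.55 · 6.000 - 3.291
z_β = 0.009

Power = Φ(z_β) = Φ(0.009) ≈ 0.504

Effect size d = 0.55 is medium by Cohen's convention (0.2/0.5/0.8).

Threshold: power ≥ 0.80 is conventionally adequate.
Power ≈ 0.50 → the study is underpowered (power < 0.80).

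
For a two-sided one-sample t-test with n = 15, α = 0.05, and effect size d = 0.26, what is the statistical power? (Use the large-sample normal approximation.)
Power ≈ 0.17

Power calculation (one-sample t-test, normal approximation):
z_β = d · √n - z_{α/2}
z_β = 0.26 · √15 - 1.960
z_β = 0.26 · 3.873 - 1.960
z_β = -0.953

Power = Φ(z_β) = Φ(-0.953) ≈ 0.170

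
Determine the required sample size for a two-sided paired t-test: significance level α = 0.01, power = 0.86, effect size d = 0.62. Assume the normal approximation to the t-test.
n = 35 pairs

Sample size formula (paired t-test, normal approximation):
n = ((z_{α/2} + z_β) / d)²

z_{α/2} = 2.576 (for α = 0.01, two-sided)
z_β = 1.080 (for power = 0.86)
d = 0.62

n = ((2.576 + 1.080) / 0.62)²
n = (5.897)²
n ≈ 34.77
Round up to the next whole number: n = 35 pairs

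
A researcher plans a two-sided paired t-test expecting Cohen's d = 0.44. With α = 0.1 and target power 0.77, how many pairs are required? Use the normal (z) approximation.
n = 30 pairs

Sample size formula (paired t-test, normal approximation):
n = ((z_{α/2} + z_β) / d)²

z_{α/2} = 1.645 (for α = 0.1, two-sided)
z_β = 0.739 (for power = 0.77)
d = 0.44

n = ((1.645 + 0.739) / 0.44)²
n = (5.418)²
n ≈ 29.35
Round up to the next whole number: n = 30 pairs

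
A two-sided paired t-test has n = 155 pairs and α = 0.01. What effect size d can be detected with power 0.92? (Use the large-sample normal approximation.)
d ≈ 0.32

Minimum detectable effect (paired t-test, normal approximation):
d = (z_{α/2} + z_β) / √n
d = (2.576 + 1.405) / √155
d = 3.981 / 12.450
d ≈ 0.32

By Cohen's convention (0.2 small / 0.5 medium / 0.8 large): small effect.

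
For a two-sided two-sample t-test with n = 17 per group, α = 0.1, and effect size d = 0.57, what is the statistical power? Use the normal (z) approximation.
Power ≈ 0.51

Power calculation (two-sample t-test, normal approximation):
z_β = d · √(n/2) - z_{α/2}
z_β = 0.57 · √(17/2) - 1.645
z_β = 0.57 · 2.915 - 1.645
z_β = 0.017

Power = Φ(z_β) = Φ(0.017) ≈ 0.507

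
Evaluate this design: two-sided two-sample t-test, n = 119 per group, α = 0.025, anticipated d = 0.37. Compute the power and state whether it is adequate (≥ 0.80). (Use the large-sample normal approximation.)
Power ≈ 0.73; the study is underpowered (power < 0.80)

Power calculation (two-sample t-test, normal approximation):
z_β = d · √(n/2) - z_{α/2}
z_β = 0.37 · √(119/2) - 2.241
z_β = 0.37 · 7.714 - 2.241
z_β = 0.613

Power = Φ(z_β) = Φ(0.613) ≈ 0.730

Effect size d = 0.37 is small by Cohen's convention (0.2/0.5/0.8).

Threshold: power ≥ 0.80 is conventionally adequate.
Power ≈ 0.73 → the study is underpowered (power < 0.80).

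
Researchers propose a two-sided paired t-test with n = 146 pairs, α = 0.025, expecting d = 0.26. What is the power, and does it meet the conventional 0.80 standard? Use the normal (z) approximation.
Power ≈ 0.82; the study is adequately powered (power ≥ 0.80)

Power calculation (paired t-test, normal approximation):
z_β = d · √n - z_{α/2}
z_β = 0.26 · √146 - 2.241
z_β = 0.26 · 12.083 - 2.241
z_β = 0.900

Power = Φ(z_β) = Φ(0.900) ≈ 0.816

Effect size d = 0.26 is small by Cohen's convention (0.2/0.5/0.8).

Threshold: power ≥ 0.80 is conventionally adequate.
Power ≈ 0.82 → the study is adequately powered (power ≥ 0.80).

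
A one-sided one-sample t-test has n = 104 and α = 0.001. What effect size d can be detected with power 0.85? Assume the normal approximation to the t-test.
d ≈ 0.40

Minimum detectable effect (one-sample t-test, normal approximation):
d = (z_α + z_β) / √n
d = (3.090 + 1.036) / √104
d = 4.127 / 10.198
d ≈ 0.40

By Cohen's convention (0.2 small / 0.5 medium / 0.8 large): small effect.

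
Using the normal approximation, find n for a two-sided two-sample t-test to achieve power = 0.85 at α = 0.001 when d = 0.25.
n = 600 per group

Sample size formula (two-sample t-test, normal approximation):
n = 2 · ((z_{α/2} + z_β) / d)²

z_{α/2} = 3.291 (for α = 0.001, two-sided)
z_β = 1.036 (for power = 0.85)
d = 0.25

n = 2 · ((3.291 + 1.036) / 0.25)²
n = 2 · (17.308)²
n ≈ 599.13
Round up to the next whole number: n = 600 per group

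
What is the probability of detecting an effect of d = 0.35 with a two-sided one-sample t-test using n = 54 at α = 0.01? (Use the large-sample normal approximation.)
Power ≈ 0.50

Power calculation (one-sample t-test, normal approximation):
z_β = d · √n - z_{α/2}
z_β = 0.35 · √54 - 2.576
z_β = 0.35 · 7.348 - 2.576
z_β = -0.004

Power = Φ(z_β) = Φ(-0.004) ≈ 0.498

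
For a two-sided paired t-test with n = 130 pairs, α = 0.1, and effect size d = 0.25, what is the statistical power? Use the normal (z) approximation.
Power ≈ 0.89

Power calculation (paired t-test, normal approximation):
z_β = d · √n - z_{α/2}
z_β = 0.25 · √130 - 1.645
z_β = 0.25 · 11.402 - 1.645
z_β = 1.206

Power = Φ(z_β) = Φ(1.206) ≈ 0.886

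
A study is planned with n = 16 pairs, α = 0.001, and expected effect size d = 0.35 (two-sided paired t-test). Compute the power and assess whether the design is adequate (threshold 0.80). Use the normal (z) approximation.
Power ≈ 0.03; the study is underpowered (power < 0.80)

Power calculation (paired t-test, normal approximation):
z_β = d · √n - z_{α/2}
z_β = 0.35 · √16 - 3.291
z_β = 0.35 · 4.000 - 3.291
z_β = -1.891

Power = Φ(z_β) = Φ(-1.891) ≈ 0.029

Effect size d = 0.35 is small by Cohen's convention (0.2/0.5/0.8).

Threshold: power ≥ 0.80 is conventionally adequate.
Power ≈ 0.03 → the study is underpowered (power < 0.80).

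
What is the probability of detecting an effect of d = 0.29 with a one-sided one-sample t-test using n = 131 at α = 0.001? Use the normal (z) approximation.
Power ≈ 0.59

Power calculation (one-sample t-test, normal approximation):
z_β = d · √n - z_α
z_β = 0.29 · √131 - 3.090
z_β = 0.29 · 11.446 - 3.090
z_β = 0.229

Power = Φ(z_β) = Φ(0.229) ≈ 0.591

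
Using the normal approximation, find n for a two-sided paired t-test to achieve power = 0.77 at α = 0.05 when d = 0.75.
n = 13 pairs

Sample size formula (paired t-test, normal approximation):
n = ((z_{α/2} + z_β) / d)²

z_{α/2} = 1.960 (for α = 0.05, two-sided)
z_β = 0.739 (for power = 0.77)
d = 0.75

n = ((1.960 + 0.739) / 0.75)²
n = (3.599)²
n ≈ 12.95
Round up to the next whole number: n = 13 pairs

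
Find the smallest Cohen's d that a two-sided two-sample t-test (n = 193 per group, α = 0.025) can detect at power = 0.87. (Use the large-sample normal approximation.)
d ≈ 0.34

Minimum detectable effect (two-sample t-test, normal approximation):
d = (z_{α/2} + z_β) / √(n/2)
d = (2.241 + 1.126) / √(193/2)
d = 3.368 / 9.823
d ≈ 0.34

By Cohen's convention (0.2 small / 0.5 medium / 0.8 large): small effect.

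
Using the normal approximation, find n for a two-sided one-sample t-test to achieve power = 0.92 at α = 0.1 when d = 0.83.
n = 14

Sample size formula (one-sample t-test, normal approximation):
n = ((z_{α/2} + z_β) / d)²

z_{α/2} = 1.645 (for α = 0.1, two-sided)
z_β = 1.405 (for power = 0.92)
d = 0.83

n = ((1.645 + 1.405) / 0.83)²
n = (3.675)²
n ≈ 13.51
Round up to the next whole number: n = 14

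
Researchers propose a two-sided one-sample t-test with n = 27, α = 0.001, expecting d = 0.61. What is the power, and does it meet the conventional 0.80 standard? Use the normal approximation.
Power ≈ 0.45; the study is underpowered (power < 0.80)

Power calculation (one-sample t-test, normal approximation):
z_β = d · √n - z_{α/2}
z_β = 0.61 · √27 - 3.291
z_β = 0.61 · 5.196 - 3.291
z_β = -0.121

Power = Φ(z_β) = Φ(-0.121) ≈ 0.452

Effect size d = 0.61 is medium by Cohen's convention (0.2/0.5/0.8).

Threshold: power ≥ 0.80 is conventionally adequate.
Power ≈ 0.45 → the study is underpowered (power < 0.80).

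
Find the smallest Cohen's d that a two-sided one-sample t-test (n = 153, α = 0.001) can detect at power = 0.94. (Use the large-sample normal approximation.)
d ≈ 0.39

Minimum detectable effect (one-sample t-test, normal approximation):
d = (z_{α/2} + z_β) / √n
d = (3.291 + 1.555) / √153
d = 4.845 / 12.369
d ≈ 0.39

By Cohen's convention (0.2 small / 0.5 medium / 0.8 large): small effect.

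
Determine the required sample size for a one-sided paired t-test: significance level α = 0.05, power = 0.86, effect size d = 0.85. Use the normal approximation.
n = 11 pairs

Sample size formula (paired t-test, normal approximation):
n = ((z_α + z_β) / d)²

z_α = 1.645 (for α = 0.05, one-sided)
z_β = 1.080 (for power = 0.86)
d = 0.85

n = ((1.645 + 1.080) / 0.85)²
n = (3.206)²
n ≈ 10.28
Round up to the next whole number: n = 11 pairs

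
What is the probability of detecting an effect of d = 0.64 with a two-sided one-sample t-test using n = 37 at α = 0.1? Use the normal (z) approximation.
Power ≈ 0.99

Power calculation (one-sample t-test, normal approximation):
z_β = d · √n - z_{α/2}
z_β = 0.64 · √37 - 1.645
z_β = 0.64 · 6.083 - 1.645
z_β = 2.248

Power = Φ(z_β) = Φ(2.248) ≈ 0.988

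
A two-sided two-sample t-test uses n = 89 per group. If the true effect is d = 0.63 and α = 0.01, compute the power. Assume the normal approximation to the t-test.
Power ≈ 0.95

Power calculation (two-sample t-test, normal approximation):
z_β = d · √(n/2) - z_{α/2}
z_β = 0.63 · √(89/2) - 2.576
z_β = 0.63 · 6.671 - 2.576
z_β = 1.627

Power = Φ(z_β) = Φ(1.627) ≈ 0.948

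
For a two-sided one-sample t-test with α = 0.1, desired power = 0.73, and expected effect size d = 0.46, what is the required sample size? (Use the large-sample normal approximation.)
n = 25

Sample size formula (one-sample t-test, normal approximation):
n = ((z_{α/2} + z_β) / d)²

z_{α/2} = 1.645 (for α = 0.1, two-sided)
z_β = 0.613 (for power = 0.73)
d = 0.46

n = ((1.645 + 0.613) / 0.46)²
n = (4.909)²
n ≈ 24.10
Round up to the next whole number: n = 25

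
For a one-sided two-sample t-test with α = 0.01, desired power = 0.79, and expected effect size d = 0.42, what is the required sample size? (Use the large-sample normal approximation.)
n = 112 per group

Sample size formula (two-sample t-test, normal approximation):
n = 2 · ((z_α + z_β) / d)²

z_α = 2.326 (for α = 0.01, one-sided)
z_β = 0.806 (for power = 0.79)
d = 0.42

n = 2 · ((2.326 + 0.806) / 0.42)²
n = 2 · (7.457)²
n ≈ 111.21
Round up to the next whole number: n = 112 per group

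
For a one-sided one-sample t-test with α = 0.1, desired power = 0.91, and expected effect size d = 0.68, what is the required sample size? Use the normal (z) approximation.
n = 15

Sample size formula (one-sample t-test, normal approximation):
n = ((z_α + z_β) / d)²

z_α = 1.282 (for α = 0.1, one-sided)
z_β = 1.341 (for power = 0.91)
d = 0.68

n = ((1.282 + 1.341) / 0.68)²
n = (3.857)²
n ≈ 14.88
Round up to the next whole number: n = 15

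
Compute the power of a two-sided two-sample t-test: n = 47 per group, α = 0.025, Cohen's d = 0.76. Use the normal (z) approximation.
Power ≈ 0.93

Power calculation (two-sample t-test, normal approximation):
z_β = d · √(n/2) - z_{α/2}
z_β = 0.76 · √(47/2) - 2.241
z_β = 0.76 · 4.848 - 2.241
z_β = 1.443

Power = Φ(z_β) = Φ(1.443) ≈ 0.925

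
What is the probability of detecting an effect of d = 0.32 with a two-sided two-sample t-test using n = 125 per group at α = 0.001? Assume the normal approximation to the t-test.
Power ≈ 0.22

Power calculation (two-sample t-test, normal approximation):
z_β = d · √(n/2) - z_{α/2}
z_β = 0.32 · √(125/2) - 3.291
z_β = 0.32 · 7.906 - 3.291
z_β = -0.761

Power = Φ(z_β) = Φ(-0.761) ≈ 0.223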